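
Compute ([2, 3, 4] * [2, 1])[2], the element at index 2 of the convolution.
Use y[k] = Σ_i a[i]·b[k-i] at k=2. y[2] = 3×1 + 4×2 = 11

11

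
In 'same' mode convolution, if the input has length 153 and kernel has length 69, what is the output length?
'Same' mode returns an output with the same length as the input: 153

153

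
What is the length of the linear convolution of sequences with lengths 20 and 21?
Linear/full convolution length: m + n - 1 = 20 + 21 - 1 = 40

40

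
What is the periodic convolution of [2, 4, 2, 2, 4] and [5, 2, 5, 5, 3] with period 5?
Use y[k] = Σ_j x[j]·h[(k-j) mod 5]. y[0] = 2×5 + 4×3 + 2×5 + 2×5 + 4×2 = 50; y[1] = 2×2 + 4×5 + 2×3 + 2×5 + 4×5 = 60; y[2] = 2×5 + 4×2 + 2×5 + 2×3 + 4×5 = 54; y[3] = 2×5 + 4×5 + 2×2 + 2×5 + 4×3 = 56; y[4] = 2×3 + 4×5 + 2×5 + 2×2 + 4×5 = 60. Result: [50, 60, 54, 56, 60]

[50, 60, 54, 56, 60]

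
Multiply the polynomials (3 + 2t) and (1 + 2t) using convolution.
Ascending coefficients: a = [3, 2], b = [1, 2]. c[0] = 3×1 = 3; c[1] = 3×2 + 2×1 = 8; c[2] = 2×2 = 4. Result coefficients: [3, 8, 4] → 3 + 8t + 4t^2

3 + 8t + 4t^2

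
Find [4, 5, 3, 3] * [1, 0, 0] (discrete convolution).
y[0] = 4×1 = 4; y[1] = 4×0 + 5×1 = 5; y[2] = 4×0 + 5×0 + 3×1 = 3; y[3] = 5×0 + 3×0 + 3×1 = 3; y[4] = 3×0 + 3×0 = 0; y[5] = 3×0 = 0

[4, 5, 3, 3, 0, 0]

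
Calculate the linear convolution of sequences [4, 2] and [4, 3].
y[0] = 4×4 = 16; y[1] = 4×3 + 2×4 = 20; y[2] = 2×3 = 6

[16, 20, 6]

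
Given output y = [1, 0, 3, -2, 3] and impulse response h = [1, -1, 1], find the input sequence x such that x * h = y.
Deconvolve y=[1, 0, 3, -2, 3] by h=[1, -1, 1]. Since h[0]=1, solve forward: x[0] = y[0] / 1 = 1; x[1] = (y[1] - 1×-1) / 1 = 1; x[2] = (y[2] - 1×-1 - 1×1) / 1 = 3. So x = [1, 1, 3]. Check by forward convolution: y[0] = 1×1 = 1; y[1] = 1×-1 + 1×1 = 0; y[2] = 1×1 + 1×-1 + 3×1 = 3; y[3] = 1×1 + 3×-1 = -2; y[4] = 3×1 = 3

[1, 1, 3]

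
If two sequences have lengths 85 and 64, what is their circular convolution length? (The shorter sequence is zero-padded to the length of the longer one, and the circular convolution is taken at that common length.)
Circular convolution (zero-padding the shorter input) has length max(m, n) = max(85, 64) = 85

85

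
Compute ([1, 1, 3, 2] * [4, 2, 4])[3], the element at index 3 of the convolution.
Use y[k] = Σ_i a[i]·b[k-i] at k=3. y[3] = 1×4 + 3×2 + 2×4 = 18

18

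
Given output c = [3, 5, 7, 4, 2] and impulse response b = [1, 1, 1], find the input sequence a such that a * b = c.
Deconvolve c=[3, 5, 7, 4, 2] by b=[1, 1, 1]. Since b[0]=1, solve forward: a[0] = c[0] / 1 = 3; a[1] = (c[1] - 3×1) / 1 = 2; a[2] = (c[2] - 2×1 - 3×1) / 1 = 2. So a = [3, 2, 2]. Check by forward convolution: c[0] = 3×1 = 3; c[1] = 3×1 + 2×1 = 5; c[2] = 3×1 + 2×1 + 2×1 = 7; c[3] = 2×1 + 2×1 = 4; c[4] = 2×1 = 2

[3, 2, 2]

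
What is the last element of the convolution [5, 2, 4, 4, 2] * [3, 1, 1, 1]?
Use y[k] = Σ_i a[i]·b[k-i] at k=7. y[7] = 2×1 = 2

2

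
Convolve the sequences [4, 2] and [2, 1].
y[0] = 4×2 = 8; y[1] = 4×1 + 2×2 = 8; y[2] = 2×1 = 2

[8, 8, 2]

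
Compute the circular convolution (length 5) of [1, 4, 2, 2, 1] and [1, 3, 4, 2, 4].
Use y[k] = Σ_j f[j]·g[(k-j) mod 5]. y[0] = 1×1 + 4×4 + 2×2 + 2×4 + 1×3 = 32; y[1] = 1×3 + 4×1 + 2×4 + 2×2 + 1×4 = 23; y[2] = 1×4 + 4×3 + 2×1 + 2×4 + 1×2 = 28; y[3] = 1×2 + 4×4 + 2×3 + 2×1 + 1×4 = 30; y[4] = 1×4 + 4×2 + 2×4 + 2×3 + 1×1 = 27. Result: [32, 23, 28, 30, 27]

[32, 23, 28, 30, 27]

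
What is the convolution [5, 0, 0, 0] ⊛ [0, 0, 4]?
y[0] = 5×0 = 0; y[1] = 5×0 + 0×0 = 0; y[2] = 5×4 + 0×0 + 0×0 = 20; y[3] = 0×4 + 0×0 + 0×0 = 0; y[4] = 0×4 + 0×0 = 0; y[5] = 0×4 = 0

[0, 0, 20, 0, 0, 0]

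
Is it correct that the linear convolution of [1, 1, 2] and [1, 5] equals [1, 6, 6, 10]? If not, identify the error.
Recompute linear convolution of [1, 1, 2] and [1, 5]: y[0] = 1×1 = 1; y[1] = 1×5 + 1×1 = 6; y[2] = 1×5 + 2×1 = 7; y[3] = 2×5 = 10 → [1, 6, 7, 10]. Compare to given [1, 6, 6, 10]: they differ at index 2: given 6, correct 7, so answer: No

No. Error at index 2: given 6, correct 7.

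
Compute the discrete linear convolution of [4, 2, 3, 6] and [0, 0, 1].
y[0] = 4×0 = 0; y[1] = 4×0 + 2×0 = 0; y[2] = 4×1 + 2×0 + 3×0 = 4; y[3] = 2×1 + 3×0 + 6×0 = 2; y[4] = 3×1 + 6×0 = 3; y[5] = 6×1 = 6

[0, 0, 4, 2, 3, 6]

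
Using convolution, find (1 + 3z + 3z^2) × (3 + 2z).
Ascending coefficients: a = [1, 3, 3], b = [3, 2]. c[0] = 1×3 = 3; c[1] = 1×2 + 3×3 = 11; c[2] = 3×2 + 3×3 = 15; c[3] = 3×2 = 6. Result coefficients: [3, 11, 15, 6] → 3 + 11z + 15z^2 + 6z^3

3 + 11z + 15z^2 + 6z^3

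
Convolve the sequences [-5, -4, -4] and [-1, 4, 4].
y[0] = -5×-1 = 5; y[1] = -5×4 + -4×-1 = -16; y[2] = -5×4 + -4×4 + -4×-1 = -32; y[3] = -4×4 + -4×4 = -32; y[4] = -4×4 = -16

[5, -16, -32, -32, -16]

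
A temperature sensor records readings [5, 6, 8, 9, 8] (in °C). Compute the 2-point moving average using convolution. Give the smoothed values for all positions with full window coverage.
2-point moving average kernel = [1, 1]. Apply in 'valid' mode (full window coverage): avg[0] = (5 + 6) / 2 = 5.5; avg[1] = (6 + 8) / 2 = 7.0; avg[2] = (8 + 9) / 2 = 8.5; avg[3] = (9 + 8) / 2 = 8.5. Smoothed values: [5.5, 7.0, 8.5, 8.5]

[5.5, 7.0, 8.5, 8.5]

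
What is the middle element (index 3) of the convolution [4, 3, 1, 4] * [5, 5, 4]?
Use y[k] = Σ_i a[i]·b[k-i] at k=3. y[3] = 3×4 + 1×5 + 4×5 = 37

37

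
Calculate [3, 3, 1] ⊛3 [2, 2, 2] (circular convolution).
Use y[k] = Σ_j f[j]·g[(k-j) mod 3]. y[0] = 3×2 + 3×2 + 1×2 = 14; y[1] = 3×2 + 3×2 + 1×2 = 14; y[2] = 3×2 + 3×2 + 1×2 = 14. Result: [14, 14, 14]

[14, 14, 14]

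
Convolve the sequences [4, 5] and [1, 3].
y[0] = 4×1 = 4; y[1] = 4×3 + 5×1 = 17; y[2] = 5×3 = 15

[4, 17, 15]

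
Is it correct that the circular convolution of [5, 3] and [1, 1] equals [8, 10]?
Recompute circular convolution of [5, 3] and [1, 1]: y[0] = 5×1 + 3×1 = 8; y[1] = 5×1 + 3×1 = 8 → [8, 8]. Compare to given [8, 10]: they differ at index 1: given 10, correct 8, so answer: No

No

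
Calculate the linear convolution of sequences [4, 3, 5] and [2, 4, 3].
y[0] = 4×2 = 8; y[1] = 4×4 + 3×2 = 22; y[2] = 4×3 + 3×4 + 5×2 = 34; y[3] = 3×3 + 5×4 = 29; y[4] = 5×3 = 15

[8, 22, 34, 29, 15]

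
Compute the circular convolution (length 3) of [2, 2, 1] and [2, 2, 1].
Use y[k] = Σ_j f[j]·g[(k-j) mod 3]. y[0] = 2×2 + 2×1 + 1×2 = 8; y[1] = 2×2 + 2×2 + 1×1 = 9; y[2] = 2×1 + 2×2 + 1×2 = 8. Result: [8, 9, 8]

[8, 9, 8]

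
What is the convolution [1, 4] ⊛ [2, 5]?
y[0] = 1×2 = 2; y[1] = 1×5 + 4×2 = 13; y[2] = 4×5 = 20

[2, 13, 20]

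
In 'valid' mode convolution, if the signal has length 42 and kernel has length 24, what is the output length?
'Valid' mode counts only positions where the kernel fully overlaps the signal: m - n + 1 = 42 - 24 + 1 = 19

19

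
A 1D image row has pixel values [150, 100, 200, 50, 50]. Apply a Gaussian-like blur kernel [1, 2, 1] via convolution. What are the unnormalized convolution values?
Convolve image row [150, 100, 200, 50, 50] with kernel [1, 2, 1]: y[0] = 150×1 = 150; y[1] = 150×2 + 100×1 = 400; y[2] = 150×1 + 100×2 + 200×1 = 550; y[3] = 100×1 + 200×2 + 50×1 = 550; y[4] = 200×1 + 50×2 + 50×1 = 350; y[5] = 50×1 + 50×2 = 150; y[6] = 50×1 = 50 → [150, 400, 550, 550, 350, 150, 50]. Normalization factor = sum(kernel) = 4.

[150, 400, 550, 550, 350, 150, 50]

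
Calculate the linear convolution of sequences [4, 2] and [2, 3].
y[0] = 4×2 = 8; y[1] = 4×3 + 2×2 = 16; y[2] = 2×3 = 6

[8, 16, 6]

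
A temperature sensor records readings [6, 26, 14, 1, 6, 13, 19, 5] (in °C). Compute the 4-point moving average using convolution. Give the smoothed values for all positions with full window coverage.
4-point moving average kernel = [1, 1, 1, 1]. Apply in 'valid' mode (full window coverage): avg[0] = (6 + 26 + 14 + 1) / 4 = 11.75; avg[1] = (26 + 14 + 1 + 6) / 4 = 11.75; avg[2] = (14 + 1 + 6 + 13) / 4 = 8.5; avg[3] = (1 + 6 + 13 + 19) / 4 = 9.75; avg[4] = (6 + 13 + 19 + 5) / 4 = 10.75. Smoothed values: [11.75, 11.75, 8.5, 9.75, 10.75]

[11.75, 11.75, 8.5, 9.75, 10.75]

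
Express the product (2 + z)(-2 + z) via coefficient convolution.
Ascending coefficients: a = [2, 1], b = [-2, 1]. c[0] = 2×-2 = -4; c[1] = 2×1 + 1×-2 = 0; c[2] = 1×1 = 1. Result coefficients: [-4, 0, 1] → -4 + z^2

-4 + z^2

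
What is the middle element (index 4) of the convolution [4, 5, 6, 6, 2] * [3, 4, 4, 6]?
Use y[k] = Σ_i a[i]·b[k-i] at k=4. y[4] = 5×6 + 6×4 + 6×4 + 2×3 = 84

84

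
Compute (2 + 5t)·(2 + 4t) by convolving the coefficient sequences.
Ascending coefficients: a = [2, 5], b = [2, 4]. c[0] = 2×2 = 4; c[1] = 2×4 + 5×2 = 18; c[2] = 5×4 = 20. Result coefficients: [4, 18, 20] → 4 + 18t + 20t^2

4 + 18t + 20t^2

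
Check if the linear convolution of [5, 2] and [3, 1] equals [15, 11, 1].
Recompute linear convolution of [5, 2] and [3, 1]: y[0] = 5×3 = 15; y[1] = 5×1 + 2×3 = 11; y[2] = 2×1 = 2 → [15, 11, 2]. Compare to given [15, 11, 1]: they differ at index 2: given 1, correct 2, so answer: No

No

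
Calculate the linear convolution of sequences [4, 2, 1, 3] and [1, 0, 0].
y[0] = 4×1 = 4; y[1] = 4×0 + 2×1 = 2; y[2] = 4×0 + 2×0 + 1×1 = 1; y[3] = 2×0 + 1×0 + 3×1 = 3; y[4] = 1×0 + 3×0 = 0; y[5] = 3×0 = 0

[4, 2, 1, 3, 0, 0]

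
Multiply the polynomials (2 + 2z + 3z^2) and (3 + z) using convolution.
Ascending coefficients: a = [2, 2, 3], b = [3, 1]. c[0] = 2×3 = 6; c[1] = 2×1 + 2×3 = 8; c[2] = 2×1 + 3×3 = 11; c[3] = 3×1 = 3. Result coefficients: [6, 8, 11, 3] → 6 + 8z + 11z^2 + 3z^3

6 + 8z + 11z^2 + 3z^3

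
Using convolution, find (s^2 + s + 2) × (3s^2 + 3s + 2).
Ascending coefficients: a = [2, 1, 1], b = [2, 3, 3]. c[0] = 2×2 = 4; c[1] = 2×3 + 1×2 = 8; c[2] = 2×3 + 1×3 + 1×2 = 11; c[3] = 1×3 + 1×3 = 6; c[4] = 1×3 = 3. Result coefficients: [4, 8, 11, 6, 3] → 3s^4 + 6s^3 + 11s^2 + 8s + 4

3s^4 + 6s^3 + 11s^2 + 8s + 4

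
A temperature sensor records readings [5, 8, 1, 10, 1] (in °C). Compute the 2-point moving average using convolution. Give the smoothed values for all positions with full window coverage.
2-point moving average kernel = [1, 1]. Apply in 'valid' mode (full window coverage): avg[0] = (5 + 8) / 2 = 6.5; avg[1] = (8 + 1) / 2 = 4.5; avg[2] = (1 + 10) / 2 = 5.5; avg[3] = (10 + 1) / 2 = 5.5. Smoothed values: [6.5, 4.5, 5.5, 5.5]

[6.5, 4.5, 5.5, 5.5]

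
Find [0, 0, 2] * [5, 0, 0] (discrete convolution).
y[0] = 0×5 = 0; y[1] = 0×0 + 0×5 = 0; y[2] = 0×0 + 0×0 + 2×5 = 10; y[3] = 0×0 + 2×0 = 0; y[4] = 2×0 = 0

[0, 0, 10, 0, 0]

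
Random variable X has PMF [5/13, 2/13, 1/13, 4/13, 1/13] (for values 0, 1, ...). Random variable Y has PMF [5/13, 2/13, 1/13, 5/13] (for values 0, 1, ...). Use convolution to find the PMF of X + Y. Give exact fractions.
P(X+Y=k) = Σ_i P(X=i)·P(Y=k-i) — a convolution of [5/13, 2/13, 1/13, 4/13, 1/13] and [5/13, 2/13, 1/13, 5/13]. P(X+Y=0) = (5/13)×(5/13) = 25/169; P(X+Y=1) = (5/13)×(2/13) + (2/13)×(5/13) = 10/169 + 10/169 = 20/169; P(X+Y=2) = (5/13)×(1/13) + (2/13)×(2/13) + (1/13)×(5/13) = 5/169 + 4/169 + 5/169 = 14/169; P(X+Y=3) = (5/13)×(5/13) + (2/13)×(1/13) + (1/13)×(2/13) + (4/13)×(5/13) = 25/169 + 2/169 + 2/169 + 20/169 = 49/169; P(X+Y=4) = (2/13)×(5/13) + (1/13)×(1/13) + (4/13)×(2/13) + (1/13)×(5/13) = 10/169 + 1/169 + 8/169 + 5/169 = 24/169; P(X+Y=5) = (1/13)×(5/13) + (4/13)×(1/13) + (1/13)×(2/13) = 5/169 + 4/169 + 2/169 = 11/169; P(X+Y=6) = (4/13)×(5/13) + (1/13)×(1/13) = 20/169 + 1/169 = 21/169; P(X+Y=7) = (1/13)×(5/13) = 5/169. PMF: [25/169, 20/169, 14/169, 49/169, 24/169, 11/169, 21/169, 5/169] (sums to 1 ✓)

[25/169, 20/169, 14/169, 49/169, 24/169, 11/169, 21/169, 5/169]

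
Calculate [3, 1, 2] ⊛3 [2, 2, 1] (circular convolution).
Use y[k] = Σ_j s[j]·t[(k-j) mod 3]. y[0] = 3×2 + 1×1 + 2×2 = 11; y[1] = 3×2 + 1×2 + 2×1 = 10; y[2] = 3×1 + 1×2 + 2×2 = 9. Result: [11, 10, 9]

[11, 10, 9]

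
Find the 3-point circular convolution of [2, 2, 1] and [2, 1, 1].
Use y[k] = Σ_j a[j]·b[(k-j) mod 3]. y[0] = 2×2 + 2×1 + 1×1 = 7; y[1] = 2×1 + 2×2 + 1×1 = 7; y[2] = 2×1 + 2×1 + 1×2 = 6. Result: [7, 7, 6]

[7, 7, 6]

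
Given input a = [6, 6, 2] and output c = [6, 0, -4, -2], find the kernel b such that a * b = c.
Output length 4 = len(a) + len(b) - 1 ⇒ len(b) = 2. Solve b forward using b[k] = (c[k] - Σ_{i≥1} a[i]·b[k-i]) / a[0]: b[0] = c[0] / a[0] = 6 / 6 = 1; b[1] = (c[1] - 6×1) / a[0] = (0 - 6×1) / 6 = -1. So b = [1, -1]. Forward-check [6, 6, 2] * [1, -1]: c[0] = 6×1 = 6; c[1] = 6×-1 + 6×1 = 0; c[2] = 6×-1 + 2×1 = -4; c[3] = 2×-1 = -2 → [6, 0, -4, -2] ✓

[1, -1]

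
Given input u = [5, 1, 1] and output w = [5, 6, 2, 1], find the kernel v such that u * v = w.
Output length 4 = len(u) + len(v) - 1 ⇒ len(v) = 2. Solve v forward using v[k] = (w[k] - Σ_{i≥1} u[i]·v[k-i]) / u[0]: v[0] = w[0] / u[0] = 5 / 5 = 1; v[1] = (w[1] - 1×1) / u[0] = (6 - 1×1) / 5 = 1. So v = [1, 1]. Forward-check [5, 1, 1] * [1, 1]: w[0] = 5×1 = 5; w[1] = 5×1 + 1×1 = 6; w[2] = 1×1 + 1×1 = 2; w[3] = 1×1 = 1 → [5, 6, 2, 1] ✓

[1, 1]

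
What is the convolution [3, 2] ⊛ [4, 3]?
y[0] = 3×4 = 12; y[1] = 3×3 + 2×4 = 17; y[2] = 2×3 = 6

[12, 17, 6]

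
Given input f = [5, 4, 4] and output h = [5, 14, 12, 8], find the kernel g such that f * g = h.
Output length 4 = len(f) + len(g) - 1 ⇒ len(g) = 2. Solve g forward using g[k] = (h[k] - Σ_{i≥1} f[i]·g[k-i]) / f[0]: g[0] = h[0] / f[0] = 5 / 5 = 1; g[1] = (h[1] - 4×1) / f[0] = (14 - 4×1) / 5 = 2. So g = [1, 2]. Forward-check [5, 4, 4] * [1, 2]: h[0] = 5×1 = 5; h[1] = 5×2 + 4×1 = 14; h[2] = 4×2 + 4×1 = 12; h[3] = 4×2 = 8 → [5, 14, 12, 8] ✓

[1, 2]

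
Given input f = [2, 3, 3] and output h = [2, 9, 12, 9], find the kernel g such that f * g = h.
Output length 4 = len(f) + len(g) - 1 ⇒ len(g) = 2. Solve g forward using g[k] = (h[k] - Σ_{i≥1} f[i]·g[k-i]) / f[0]: g[0] = h[0] / f[0] = 2 / 2 = 1; g[1] = (h[1] - 3×1) / f[0] = (9 - 3×1) / 2 = 3. So g = [1, 3]. Forward-check [2, 3, 3] * [1, 3]: h[0] = 2×1 = 2; h[1] = 2×3 + 3×1 = 9; h[2] = 3×3 + 3×1 = 12; h[3] = 3×3 = 9 → [2, 9, 12, 9] ✓

[1, 3]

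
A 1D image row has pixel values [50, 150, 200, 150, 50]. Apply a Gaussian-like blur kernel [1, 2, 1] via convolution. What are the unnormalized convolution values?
Convolve image row [50, 150, 200, 150, 50] with kernel [1, 2, 1]: y[0] = 50×1 = 50; y[1] = 50×2 + 150×1 = 250; y[2] = 50×1 + 150×2 + 200×1 = 550; y[3] = 150×1 + 200×2 + 150×1 = 700; y[4] = 200×1 + 150×2 + 50×1 = 550; y[5] = 150×1 + 50×2 = 250; y[6] = 50×1 = 50 → [50, 250, 550, 700, 550, 250, 50]. Normalization factor = sum(kernel) = 4.

[50, 250, 550, 700, 550, 250, 50]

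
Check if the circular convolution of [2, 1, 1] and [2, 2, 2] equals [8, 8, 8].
Recompute circular convolution of [2, 1, 1] and [2, 2, 2]: y[0] = 2×2 + 1×2 + 1×2 = 8; y[1] = 2×2 + 1×2 + 1×2 = 8; y[2] = 2×2 + 1×2 + 1×2 = 8 → [8, 8, 8]. Given [8, 8, 8] matches, so answer: Yes

Yes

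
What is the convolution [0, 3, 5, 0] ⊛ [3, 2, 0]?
y[0] = 0×3 = 0; y[1] = 0×2 + 3×3 = 9; y[2] = 0×0 + 3×2 + 5×3 = 21; y[3] = 3×0 + 5×2 + 0×3 = 10; y[4] = 5×0 + 0×2 = 0; y[5] = 0×0 = 0

[0, 9, 21, 10, 0, 0]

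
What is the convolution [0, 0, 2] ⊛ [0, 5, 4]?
y[0] = 0×0 = 0; y[1] = 0×5 + 0×0 = 0; y[2] = 0×4 + 0×5 + 2×0 = 0; y[3] = 0×4 + 2×5 = 10; y[4] = 2×4 = 8

[0, 0, 0, 10, 8]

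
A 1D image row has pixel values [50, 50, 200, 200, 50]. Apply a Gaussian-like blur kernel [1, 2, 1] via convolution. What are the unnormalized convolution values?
Convolve image row [50, 50, 200, 200, 50] with kernel [1, 2, 1]: y[0] = 50×1 = 50; y[1] = 50×2 + 50×1 = 150; y[2] = 50×1 + 50×2 + 200×1 = 350; y[3] = 50×1 + 200×2 + 200×1 = 650; y[4] = 200×1 + 200×2 + 50×1 = 650; y[5] = 200×1 + 50×2 = 300; y[6] = 50×1 = 50 → [50, 150, 350, 650, 650, 300, 50]. Normalization factor = sum(kernel) = 4.

[50, 150, 350, 650, 650, 300, 50]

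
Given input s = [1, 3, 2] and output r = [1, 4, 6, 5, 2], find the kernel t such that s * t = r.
Output length 5 = len(s) + len(t) - 1 ⇒ len(t) = 3. Solve t forward using t[k] = (r[k] - Σ_{i≥1} s[i]·t[k-i]) / s[0]: t[0] = r[0] / s[0] = 1 / 1 = 1; t[1] = (r[1] - 3×1) / s[0] = (4 - 3×1) / 1 = 1; t[2] = (r[2] - 3×1 - 2×1) / s[0] = (6 - 3×1 - 2×1) / 1 = 1. So t = [1, 1, 1]. Forward-check [1, 3, 2] * [1, 1, 1]: r[0] = 1×1 = 1; r[1] = 1×1 + 3×1 = 4; r[2] = 1×1 + 3×1 + 2×1 = 6; r[3] = 3×1 + 2×1 = 5; r[4] = 2×1 = 2 → [1, 4, 6, 5, 2] ✓

[1, 1, 1]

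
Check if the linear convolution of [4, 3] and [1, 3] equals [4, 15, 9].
Recompute linear convolution of [4, 3] and [1, 3]: y[0] = 4×1 = 4; y[1] = 4×3 + 3×1 = 15; y[2] = 3×3 = 9 → [4, 15, 9]. Given [4, 15, 9] matches, so answer: Yes

Yes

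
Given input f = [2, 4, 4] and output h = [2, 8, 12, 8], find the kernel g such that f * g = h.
Output length 4 = len(f) + len(g) - 1 ⇒ len(g) = 2. Solve g forward using g[k] = (h[k] - Σ_{i≥1} f[i]·g[k-i]) / f[0]: g[0] = h[0] / f[0] = 2 / 2 = 1; g[1] = (h[1] - 4×1) / f[0] = (8 - 4×1) / 2 = 2. So g = [1, 2]. Forward-check [2, 4, 4] * [1, 2]: h[0] = 2×1 = 2; h[1] = 2×2 + 4×1 = 8; h[2] = 4×2 + 4×1 = 12; h[3] = 4×2 = 8 → [2, 8, 12, 8] ✓

[1, 2]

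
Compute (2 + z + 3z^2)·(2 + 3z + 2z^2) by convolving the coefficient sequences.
Ascending coefficients: a = [2, 1, 3], b = [2, 3, 2]. c[0] = 2×2 = 4; c[1] = 2×3 + 1×2 = 8; c[2] = 2×2 + 1×3 + 3×2 = 13; c[3] = 1×2 + 3×3 = 11; c[4] = 3×2 = 6. Result coefficients: [4, 8, 13, 11, 6] → 4 + 8z + 13z^2 + 11z^3 + 6z^4

4 + 8z + 13z^2 + 11z^3 + 6z^4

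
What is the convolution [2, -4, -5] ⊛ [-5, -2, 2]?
y[0] = 2×-5 = -10; y[1] = 2×-2 + -4×-5 = 16; y[2] = 2×2 + -4×-2 + -5×-5 = 37; y[3] = -4×2 + -5×-2 = 2; y[4] = -5×2 = -10

[-10, 16, 37, 2, -10]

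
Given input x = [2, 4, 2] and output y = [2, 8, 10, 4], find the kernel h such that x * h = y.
Output length 4 = len(x) + len(h) - 1 ⇒ len(h) = 2. Solve h forward using h[k] = (y[k] - Σ_{i≥1} x[i]·h[k-i]) / x[0]: h[0] = y[0] / x[0] = 2 / 2 = 1; h[1] = (y[1] - 4×1) / x[0] = (8 - 4×1) / 2 = 2. So h = [1, 2]. Forward-check [2, 4, 2] * [1, 2]: y[0] = 2×1 = 2; y[1] = 2×2 + 4×1 = 8; y[2] = 4×2 + 2×1 = 10; y[3] = 2×2 = 4 → [2, 8, 10, 4] ✓

[1, 2]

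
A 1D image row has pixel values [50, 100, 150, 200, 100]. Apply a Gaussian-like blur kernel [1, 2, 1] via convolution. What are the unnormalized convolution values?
Convolve image row [50, 100, 150, 200, 100] with kernel [1, 2, 1]: y[0] = 50×1 = 50; y[1] = 50×2 + 100×1 = 200; y[2] = 50×1 + 100×2 + 150×1 = 400; y[3] = 100×1 + 150×2 + 200×1 = 600; y[4] = 150×1 + 200×2 + 100×1 = 650; y[5] = 200×1 + 100×2 = 400; y[6] = 100×1 = 100 → [50, 200, 400, 600, 650, 400, 100]. Normalization factor = sum(kernel) = 4.

[50, 200, 400, 600, 650, 400, 100]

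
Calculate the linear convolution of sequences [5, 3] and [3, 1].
y[0] = 5×3 = 15; y[1] = 5×1 + 3×3 = 14; y[2] = 3×1 = 3

[15, 14, 3]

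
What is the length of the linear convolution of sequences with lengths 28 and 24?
Linear/full convolution length: m + n - 1 = 28 + 24 - 1 = 51

51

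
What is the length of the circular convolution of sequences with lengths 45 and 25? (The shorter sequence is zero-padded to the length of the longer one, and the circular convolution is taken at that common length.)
Circular convolution (zero-padding the shorter input) has length max(m, n) = max(45, 25) = 45

45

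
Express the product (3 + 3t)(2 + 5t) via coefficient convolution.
Ascending coefficients: a = [3, 3], b = [2, 5]. c[0] = 3×2 = 6; c[1] = 3×5 + 3×2 = 21; c[2] = 3×5 = 15. Result coefficients: [6, 21, 15] → 6 + 21t + 15t^2

6 + 21t + 15t^2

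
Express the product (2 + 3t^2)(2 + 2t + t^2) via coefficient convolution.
Ascending coefficients: a = [2, 0, 3], b = [2, 2, 1]. c[0] = 2×2 = 4; c[1] = 2×2 + 0×2 = 4; c[2] = 2×1 + 0×2 + 3×2 = 8; c[3] = 0×1 + 3×2 = 6; c[4] = 3×1 = 3. Result coefficients: [4, 4, 8, 6, 3] → 4 + 4t + 8t^2 + 6t^3 + 3t^4

4 + 4t + 8t^2 + 6t^3 + 3t^4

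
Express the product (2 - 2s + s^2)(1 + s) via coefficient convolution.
Ascending coefficients: a = [2, -2, 1], b = [1, 1]. c[0] = 2×1 = 2; c[1] = 2×1 + -2×1 = 0; c[2] = -2×1 + 1×1 = -1; c[3] = 1×1 = 1. Result coefficients: [2, 0, -1, 1] → 2 - s^2 + s^3

2 - s^2 + s^3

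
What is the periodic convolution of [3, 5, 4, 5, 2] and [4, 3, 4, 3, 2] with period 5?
Use y[k] = Σ_j s[j]·t[(k-j) mod 5]. y[0] = 3×4 + 5×2 + 4×3 + 5×4 + 2×3 = 60; y[1] = 3×3 + 5×4 + 4×2 + 5×3 + 2×4 = 60; y[2] = 3×4 + 5×3 + 4×4 + 5×2 + 2×3 = 59; y[3] = 3×3 + 5×4 + 4×3 + 5×4 + 2×2 = 65; y[4] = 3×2 + 5×3 + 4×4 + 5×3 + 2×4 = 60. Result: [60, 60, 59, 65, 60]

[60, 60, 59, 65, 60]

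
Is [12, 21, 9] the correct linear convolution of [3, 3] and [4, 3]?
Recompute linear convolution of [3, 3] and [4, 3]: y[0] = 3×4 = 12; y[1] = 3×3 + 3×4 = 21; y[2] = 3×3 = 9 → [12, 21, 9]. Given [12, 21, 9] matches, so answer: Yes

Yes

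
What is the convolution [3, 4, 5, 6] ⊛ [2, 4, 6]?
y[0] = 3×2 = 6; y[1] = 3×4 + 4×2 = 20; y[2] = 3×6 + 4×4 + 5×2 = 44; y[3] = 4×6 + 5×4 + 6×2 = 56; y[4] = 5×6 + 6×4 = 54; y[5] = 6×6 = 36

[6, 20, 44, 56, 54, 36]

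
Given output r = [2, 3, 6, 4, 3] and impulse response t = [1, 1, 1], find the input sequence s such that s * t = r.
Deconvolve r=[2, 3, 6, 4, 3] by t=[1, 1, 1]. Since t[0]=1, solve forward: s[0] = r[0] / 1 = 2; s[1] = (r[1] - 2×1) / 1 = 1; s[2] = (r[2] - 1×1 - 2×1) / 1 = 3. So s = [2, 1, 3]. Check by forward convolution: r[0] = 2×1 = 2; r[1] = 2×1 + 1×1 = 3; r[2] = 2×1 + 1×1 + 3×1 = 6; r[3] = 1×1 + 3×1 = 4; r[4] = 3×1 = 3

[2, 1, 3]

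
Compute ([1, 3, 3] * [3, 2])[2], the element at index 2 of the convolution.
Use y[k] = Σ_i a[i]·b[k-i] at k=2. y[2] = 3×2 + 3×3 = 15

15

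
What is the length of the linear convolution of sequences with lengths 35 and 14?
Linear/full convolution length: m + n - 1 = 35 + 14 - 1 = 48

48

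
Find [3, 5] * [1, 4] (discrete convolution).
y[0] = 3×1 = 3; y[1] = 3×4 + 5×1 = 17; y[2] = 5×4 = 20

[3, 17, 20]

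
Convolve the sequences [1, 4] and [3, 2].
y[0] = 1×3 = 3; y[1] = 1×2 + 4×3 = 14; y[2] = 4×2 = 8

[3, 14, 8]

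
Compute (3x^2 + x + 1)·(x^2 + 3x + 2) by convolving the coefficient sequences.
Ascending coefficients: a = [1, 1, 3], b = [2, 3, 1]. c[0] = 1×2 = 2; c[1] = 1×3 + 1×2 = 5; c[2] = 1×1 + 1×3 + 3×2 = 10; c[3] = 1×1 + 3×3 = 10; c[4] = 3×1 = 3. Result coefficients: [2, 5, 10, 10, 3] → 3x^4 + 10x^3 + 10x^2 + 5x + 2

3x^4 + 10x^3 + 10x^2 + 5x + 2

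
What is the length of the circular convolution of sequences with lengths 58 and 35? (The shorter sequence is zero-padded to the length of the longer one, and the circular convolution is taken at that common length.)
Circular convolution (zero-padding the shorter input) has length max(m, n) = max(58, 35) = 58

58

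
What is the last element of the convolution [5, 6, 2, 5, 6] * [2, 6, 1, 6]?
Use y[k] = Σ_i a[i]·b[k-i] at k=7. y[7] = 6×6 = 36

36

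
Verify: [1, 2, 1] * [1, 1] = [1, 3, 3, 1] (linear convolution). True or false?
Recompute linear convolution of [1, 2, 1] and [1, 1]: y[0] = 1×1 = 1; y[1] = 1×1 + 2×1 = 3; y[2] = 2×1 + 1×1 = 3; y[3] = 1×1 = 1 → [1, 3, 3, 1]. Given [1, 3, 3, 1] matches, so answer: Yes

Yes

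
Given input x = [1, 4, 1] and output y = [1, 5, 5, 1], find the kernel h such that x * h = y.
Output length 4 = len(x) + len(h) - 1 ⇒ len(h) = 2. Solve h forward using h[k] = (y[k] - Σ_{i≥1} x[i]·h[k-i]) / x[0]: h[0] = y[0] / x[0] = 1 / 1 = 1; h[1] = (y[1] - 4×1) / x[0] = (5 - 4×1) / 1 = 1. So h = [1, 1]. Forward-check [1, 4, 1] * [1, 1]: y[0] = 1×1 = 1; y[1] = 1×1 + 4×1 = 5; y[2] = 4×1 + 1×1 = 5; y[3] = 1×1 = 1 → [1, 5, 5, 1] ✓

[1, 1]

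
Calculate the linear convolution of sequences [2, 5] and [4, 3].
y[0] = 2×4 = 8; y[1] = 2×3 + 5×4 = 26; y[2] = 5×3 = 15

[8, 26, 15]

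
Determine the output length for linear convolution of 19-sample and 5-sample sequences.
Linear/full convolution length: m + n - 1 = 19 + 5 - 1 = 23

23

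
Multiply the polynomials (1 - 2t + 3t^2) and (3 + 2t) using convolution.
Ascending coefficients: a = [1, -2, 3], b = [3, 2]. c[0] = 1×3 = 3; c[1] = 1×2 + -2×3 = -4; c[2] = -2×2 + 3×3 = 5; c[3] = 3×2 = 6. Result coefficients: [3, -4, 5, 6] → 3 - 4t + 5t^2 + 6t^3

3 - 4t + 5t^2 + 6t^3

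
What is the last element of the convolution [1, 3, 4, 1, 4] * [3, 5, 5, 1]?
Use y[k] = Σ_i a[i]·b[k-i] at k=7. y[7] = 4×1 = 4

4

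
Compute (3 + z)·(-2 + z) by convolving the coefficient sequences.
Ascending coefficients: a = [3, 1], b = [-2, 1]. c[0] = 3×-2 = -6; c[1] = 3×1 + 1×-2 = 1; c[2] = 1×1 = 1. Result coefficients: [-6, 1, 1] → -6 + z + z^2

-6 + z + z^2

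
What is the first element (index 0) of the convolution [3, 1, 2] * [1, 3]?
Use y[k] = Σ_i a[i]·b[k-i] at k=0. y[0] = 3×1 = 3

3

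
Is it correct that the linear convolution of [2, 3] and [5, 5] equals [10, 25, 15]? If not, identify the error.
Recompute linear convolution of [2, 3] and [5, 5]: y[0] = 2×5 = 10; y[1] = 2×5 + 3×5 = 25; y[2] = 3×5 = 15 → [10, 25, 15]. Given [10, 25, 15] matches, so answer: Yes

Yes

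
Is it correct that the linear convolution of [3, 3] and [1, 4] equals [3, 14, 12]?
Recompute linear convolution of [3, 3] and [1, 4]: y[0] = 3×1 = 3; y[1] = 3×4 + 3×1 = 15; y[2] = 3×4 = 12 → [3, 15, 12]. Compare to given [3, 14, 12]: they differ at index 1: given 14, correct 15, so answer: No

No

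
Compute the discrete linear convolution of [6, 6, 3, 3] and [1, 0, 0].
y[0] = 6×1 = 6; y[1] = 6×0 + 6×1 = 6; y[2] = 6×0 + 6×0 + 3×1 = 3; y[3] = 6×0 + 3×0 + 3×1 = 3; y[4] = 3×0 + 3×0 = 0; y[5] = 3×0 = 0

[6, 6, 3, 3, 0, 0]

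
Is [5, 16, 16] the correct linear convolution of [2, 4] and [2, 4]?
Recompute linear convolution of [2, 4] and [2, 4]: y[0] = 2×2 = 4; y[1] = 2×4 + 4×2 = 16; y[2] = 4×4 = 16 → [4, 16, 16]. Compare to given [5, 16, 16]: they differ at index 0: given 5, correct 4, so answer: No

No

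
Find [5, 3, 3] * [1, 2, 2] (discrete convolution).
y[0] = 5×1 = 5; y[1] = 5×2 + 3×1 = 13; y[2] = 5×2 + 3×2 + 3×1 = 19; y[3] = 3×2 + 3×2 = 12; y[4] = 3×2 = 6

[5, 13, 19, 12, 6]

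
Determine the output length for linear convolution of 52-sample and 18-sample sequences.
Linear/full convolution length: m + n - 1 = 52 + 18 - 1 = 69

69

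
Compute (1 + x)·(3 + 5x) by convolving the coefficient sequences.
Ascending coefficients: a = [1, 1], b = [3, 5]. c[0] = 1×3 = 3; c[1] = 1×5 + 1×3 = 8; c[2] = 1×5 = 5. Result coefficients: [3, 8, 5] → 3 + 8x + 5x^2

3 + 8x + 5x^2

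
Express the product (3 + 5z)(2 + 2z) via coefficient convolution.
Ascending coefficients: a = [3, 5], b = [2, 2]. c[0] = 3×2 = 6; c[1] = 3×2 + 5×2 = 16; c[2] = 5×2 = 10. Result coefficients: [6, 16, 10] → 6 + 16z + 10z^2

6 + 16z + 10z^2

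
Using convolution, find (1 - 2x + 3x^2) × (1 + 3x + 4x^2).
Ascending coefficients: a = [1, -2, 3], b = [1, 3, 4]. c[0] = 1×1 = 1; c[1] = 1×3 + -2×1 = 1; c[2] = 1×4 + -2×3 + 3×1 = 1; c[3] = -2×4 + 3×3 = 1; c[4] = 3×4 = 12. Result coefficients: [1, 1, 1, 1, 12] → 1 + x + x^2 + x^3 + 12x^4

1 + x + x^2 + x^3 + 12x^4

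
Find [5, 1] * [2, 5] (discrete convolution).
y[0] = 5×2 = 10; y[1] = 5×5 + 1×2 = 27; y[2] = 1×5 = 5

[10, 27, 5]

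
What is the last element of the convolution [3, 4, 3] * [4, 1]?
Use y[k] = Σ_i a[i]·b[k-i] at k=3. y[3] = 3×1 = 3

3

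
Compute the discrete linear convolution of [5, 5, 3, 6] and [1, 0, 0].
y[0] = 5×1 = 5; y[1] = 5×0 + 5×1 = 5; y[2] = 5×0 + 5×0 + 3×1 = 3; y[3] = 5×0 + 3×0 + 6×1 = 6; y[4] = 3×0 + 6×0 = 0; y[5] = 6×0 = 0

[5, 5, 3, 6, 0, 0]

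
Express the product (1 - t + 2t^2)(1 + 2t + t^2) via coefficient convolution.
Ascending coefficients: a = [1, -1, 2], b = [1, 2, 1]. c[0] = 1×1 = 1; c[1] = 1×2 + -1×1 = 1; c[2] = 1×1 + -1×2 + 2×1 = 1; c[3] = -1×1 + 2×2 = 3; c[4] = 2×1 = 2. Result coefficients: [1, 1, 1, 3, 2] → 1 + t + t^2 + 3t^3 + 2t^4

1 + t + t^2 + 3t^3 + 2t^4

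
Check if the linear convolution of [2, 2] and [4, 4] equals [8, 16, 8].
Recompute linear convolution of [2, 2] and [4, 4]: y[0] = 2×4 = 8; y[1] = 2×4 + 2×4 = 16; y[2] = 2×4 = 8 → [8, 16, 8]. Given [8, 16, 8] matches, so answer: Yes

Yes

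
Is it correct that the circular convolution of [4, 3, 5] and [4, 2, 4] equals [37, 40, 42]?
Recompute circular convolution of [4, 3, 5] and [4, 2, 4]: y[0] = 4×4 + 3×4 + 5×2 = 38; y[1] = 4×2 + 3×4 + 5×4 = 40; y[2] = 4×4 + 3×2 + 5×4 = 42 → [38, 40, 42]. Compare to given [37, 40, 42]: they differ at index 0: given 37, correct 38, so answer: No

No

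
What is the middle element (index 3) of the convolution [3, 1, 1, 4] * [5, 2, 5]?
Use y[k] = Σ_i a[i]·b[k-i] at k=3. y[3] = 1×5 + 1×2 + 4×5 = 27

27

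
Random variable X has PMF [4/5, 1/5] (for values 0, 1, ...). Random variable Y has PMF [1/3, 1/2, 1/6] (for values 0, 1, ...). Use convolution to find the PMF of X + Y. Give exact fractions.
P(X+Y=k) = Σ_i P(X=i)·P(Y=k-i) — a convolution of [4/5, 1/5] and [1/3, 1/2, 1/6]. P(X+Y=0) = (4/5)×(1/3) = 4/15; P(X+Y=1) = (4/5)×(1/2) + (1/5)×(1/3) = 2/5 + 1/15 = 7/15; P(X+Y=2) = (4/5)×(1/6) + (1/5)×(1/2) = 2/15 + 1/10 = 7/30; P(X+Y=3) = (1/5)×(1/6) = 1/30. PMF: [4/15, 7/15, 7/30, 1/30] (sums to 1 ✓)

[4/15, 7/15, 7/30, 1/30]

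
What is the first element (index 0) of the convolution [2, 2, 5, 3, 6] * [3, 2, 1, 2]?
Use y[k] = Σ_i a[i]·b[k-i] at k=0. y[0] = 2×3 = 6

6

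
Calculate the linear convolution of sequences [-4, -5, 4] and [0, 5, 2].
y[0] = -4×0 = 0; y[1] = -4×5 + -5×0 = -20; y[2] = -4×2 + -5×5 + 4×0 = -33; y[3] = -5×2 + 4×5 = 10; y[4] = 4×2 = 8

[0, -20, -33, 10, 8]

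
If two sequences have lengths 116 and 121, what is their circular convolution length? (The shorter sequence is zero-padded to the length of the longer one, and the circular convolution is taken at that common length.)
Circular convolution (zero-padding the shorter input) has length max(m, n) = max(116, 121) = 121

121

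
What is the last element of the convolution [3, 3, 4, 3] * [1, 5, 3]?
Use y[k] = Σ_i a[i]·b[k-i] at k=5. y[5] = 3×3 = 9

9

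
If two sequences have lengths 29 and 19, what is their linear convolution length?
Linear/full convolution length: m + n - 1 = 29 + 19 - 1 = 47

47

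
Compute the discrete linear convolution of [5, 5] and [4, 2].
y[0] = 5×4 = 20; y[1] = 5×2 + 5×4 = 30; y[2] = 5×2 = 10

[20, 30, 10]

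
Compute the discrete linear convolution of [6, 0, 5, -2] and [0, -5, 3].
y[0] = 6×0 = 0; y[1] = 6×-5 + 0×0 = -30; y[2] = 6×3 + 0×-5 + 5×0 = 18; y[3] = 0×3 + 5×-5 + -2×0 = -25; y[4] = 5×3 + -2×-5 = 25; y[5] = -2×3 = -6

[0, -30, 18, -25, 25, -6]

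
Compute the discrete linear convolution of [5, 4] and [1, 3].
y[0] = 5×1 = 5; y[1] = 5×3 + 4×1 = 19; y[2] = 4×3 = 12

[5, 19, 12]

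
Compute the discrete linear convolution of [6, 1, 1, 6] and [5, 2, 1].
y[0] = 6×5 = 30; y[1] = 6×2 + 1×5 = 17; y[2] = 6×1 + 1×2 + 1×5 = 13; y[3] = 1×1 + 1×2 + 6×5 = 33; y[4] = 1×1 + 6×2 = 13; y[5] = 6×1 = 6

[30, 17, 13, 33, 13, 6]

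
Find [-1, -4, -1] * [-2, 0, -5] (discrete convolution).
y[0] = -1×-2 = 2; y[1] = -1×0 + -4×-2 = 8; y[2] = -1×-5 + -4×0 + -1×-2 = 7; y[3] = -4×-5 + -1×0 = 20; y[4] = -1×-5 = 5

[2, 8, 7, 20, 5]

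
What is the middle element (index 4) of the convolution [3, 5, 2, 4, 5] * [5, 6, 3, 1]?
Use y[k] = Σ_i a[i]·b[k-i] at k=4. y[4] = 5×1 + 2×3 + 4×6 + 5×5 = 60

60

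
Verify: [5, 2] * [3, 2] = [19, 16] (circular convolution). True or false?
Recompute circular convolution of [5, 2] and [3, 2]: y[0] = 5×3 + 2×2 = 19; y[1] = 5×2 + 2×3 = 16 → [19, 16]. Given [19, 16] matches, so answer: Yes

Yes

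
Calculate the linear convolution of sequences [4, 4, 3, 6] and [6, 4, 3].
y[0] = 4×6 = 24; y[1] = 4×4 + 4×6 = 40; y[2] = 4×3 + 4×4 + 3×6 = 46; y[3] = 4×3 + 3×4 + 6×6 = 60; y[4] = 3×3 + 6×4 = 33; y[5] = 6×3 = 18

[24, 40, 46, 60, 33, 18]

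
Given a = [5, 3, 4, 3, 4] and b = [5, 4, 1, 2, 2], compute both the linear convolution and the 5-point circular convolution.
Linear: y_lin[0] = 5×5 = 25; y_lin[1] = 5×4 + 3×5 = 35; y_lin[2] = 5×1 + 3×4 + 4×5 = 37; y_lin[3] = 5×2 + 3×1 + 4×4 + 3×5 = 44; y_lin[4] = 5×2 + 3×2 + 4×1 + 3×4 + 4×5 = 52; y_lin[5] = 3×2 + 4×2 + 3×1 + 4×4 = 33; y_lin[6] = 4×2 + 3×2 + 4×1 = 18; y_lin[7] = 3×2 + 4×2 = 14; y_lin[8] = 4×2 = 8 → [25, 35, 37, 44, 52, 33, 18, 14, 8]. Circular (length 5): y[0] = 5×5 + 3×2 + 4×2 + 3×1 + 4×4 = 58; y[1] = 5×4 + 3×5 + 4×2 + 3×2 + 4×1 = 53; y[2] = 5×1 + 3×4 + 4×5 + 3×2 + 4×2 = 51; y[3] = 5×2 + 3×1 + 4×4 + 3×5 + 4×2 = 52; y[4] = 5×2 + 3×2 + 4×1 + 3×4 + 4×5 = 52 → [58, 53, 51, 52, 52]

Linear: [25, 35, 37, 44, 52, 33, 18, 14, 8], Circular: [58, 53, 51, 52, 52]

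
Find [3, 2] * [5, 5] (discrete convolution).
y[0] = 3×5 = 15; y[1] = 3×5 + 2×5 = 25; y[2] = 2×5 = 10

[15, 25, 10]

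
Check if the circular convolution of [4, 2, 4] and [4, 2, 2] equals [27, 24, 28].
Recompute circular convolution of [4, 2, 4] and [4, 2, 2]: y[0] = 4×4 + 2×2 + 4×2 = 28; y[1] = 4×2 + 2×4 + 4×2 = 24; y[2] = 4×2 + 2×2 + 4×4 = 28 → [28, 24, 28]. Compare to given [27, 24, 28]: they differ at index 0: given 27, correct 28, so answer: No

No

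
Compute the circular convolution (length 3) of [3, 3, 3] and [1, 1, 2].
Use y[k] = Σ_j f[j]·g[(k-j) mod 3]. y[0] = 3×1 + 3×2 + 3×1 = 12; y[1] = 3×1 + 3×1 + 3×2 = 12; y[2] = 3×2 + 3×1 + 3×1 = 12. Result: [12, 12, 12]

[12, 12, 12]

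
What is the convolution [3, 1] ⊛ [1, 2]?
y[0] = 3×1 = 3; y[1] = 3×2 + 1×1 = 7; y[2] = 1×2 = 2

[3, 7, 2]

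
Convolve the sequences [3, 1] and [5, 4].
y[0] = 3×5 = 15; y[1] = 3×4 + 1×5 = 17; y[2] = 1×4 = 4

[15, 17, 4]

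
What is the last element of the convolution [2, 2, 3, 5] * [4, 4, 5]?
Use y[k] = Σ_i a[i]·b[k-i] at k=5. y[5] = 5×5 = 25

25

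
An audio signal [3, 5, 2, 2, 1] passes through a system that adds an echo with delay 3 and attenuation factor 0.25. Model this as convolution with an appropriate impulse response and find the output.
Direct-path + delayed-attenuated-path model → impulse response h = [1, 0, 0, 0.25] (1 at lag 0, 0.25 at lag 3). Output y[n] = x[n] + 0.25·x[n - 3] (with x[n] = 0 outside 0..4): y[0] = 3 + 0.25×0 = 3; y[1] = 5 + 0.25×0 = 5; y[2] = 2 + 0.25×0 = 2; y[3] = 2 + 0.25×3 = 2.75; y[4] = 1 + 0.25×5 = 2.25; y[5] = 0 + 0.25×2 = 0.5; y[6] = 0 + 0.25×2 = 0.5; y[7] = 0 + 0.25×1 = 0.25. So y = [3, 5, 2, 2.75, 2.25, 0.5, 0.5, 0.25]

[3, 5, 2, 2.75, 2.25, 0.5, 0.5, 0.25]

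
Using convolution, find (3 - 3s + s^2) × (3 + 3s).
Ascending coefficients: a = [3, -3, 1], b = [3, 3]. c[0] = 3×3 = 9; c[1] = 3×3 + -3×3 = 0; c[2] = -3×3 + 1×3 = -6; c[3] = 1×3 = 3. Result coefficients: [9, 0, -6, 3] → 9 - 6s^2 + 3s^3

9 - 6s^2 + 3s^3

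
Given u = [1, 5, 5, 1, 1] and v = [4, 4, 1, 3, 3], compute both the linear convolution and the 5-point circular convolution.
Linear: y_lin[0] = 1×4 = 4; y_lin[1] = 1×4 + 5×4 = 24; y_lin[2] = 1×1 + 5×4 + 5×4 = 41; y_lin[3] = 1×3 + 5×1 + 5×4 + 1×4 = 32; y_lin[4] = 1×3 + 5×3 + 5×1 + 1×4 + 1×4 = 31; y_lin[5] = 5×3 + 5×3 + 1×1 + 1×4 = 35; y_lin[6] = 5×3 + 1×3 + 1×1 = 19; y_lin[7] = 1×3 + 1×3 = 6; y_lin[8] = 1×3 = 3 → [4, 24, 41, 32, 31, 35, 19, 6, 3]. Circular (length 5): y[0] = 1×4 + 5×3 + 5×3 + 1×1 + 1×4 = 39; y[1] = 1×4 + 5×4 + 5×3 + 1×3 + 1×1 = 43; y[2] = 1×1 + 5×4 + 5×4 + 1×3 + 1×3 = 47; y[3] = 1×3 + 5×1 + 5×4 + 1×4 + 1×3 = 35; y[4] = 1×3 + 5×3 + 5×1 + 1×4 + 1×4 = 31 → [39, 43, 47, 35, 31]

Linear: [4, 24, 41, 32, 31, 35, 19, 6, 3], Circular: [39, 43, 47, 35, 31]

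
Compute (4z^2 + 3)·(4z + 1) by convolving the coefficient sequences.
Ascending coefficients: a = [3, 0, 4], b = [1, 4]. c[0] = 3×1 = 3; c[1] = 3×4 + 0×1 = 12; c[2] = 0×4 + 4×1 = 4; c[3] = 4×4 = 16. Result coefficients: [3, 12, 4, 16] → 16z^3 + 4z^2 + 12z + 3

16z^3 + 4z^2 + 12z + 3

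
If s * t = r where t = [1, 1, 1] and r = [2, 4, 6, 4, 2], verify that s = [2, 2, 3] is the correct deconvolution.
Forward-compute [2, 2, 3] * [1, 1, 1]: r[0] = 2×1 = 2; r[1] = 2×1 + 2×1 = 4; r[2] = 2×1 + 2×1 + 3×1 = 7; r[3] = 2×1 + 3×1 = 5; r[4] = 3×1 = 3 → [2, 4, 7, 5, 3]. Does not match given r = [2, 4, 6, 4, 2].

Not verified. [2, 2, 3] * [1, 1, 1] = [2, 4, 7, 5, 3], which differs from [2, 4, 6, 4, 2] at index 2.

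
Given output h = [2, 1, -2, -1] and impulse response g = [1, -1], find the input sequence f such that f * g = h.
Deconvolve h=[2, 1, -2, -1] by g=[1, -1]. Since g[0]=1, solve forward: f[0] = h[0] / 1 = 2; f[1] = (h[1] - 2×-1) / 1 = 3; f[2] = (h[2] - 3×-1) / 1 = 1. So f = [2, 3, 1]. Check by forward convolution: h[0] = 2×1 = 2; h[1] = 2×-1 + 3×1 = 1; h[2] = 3×-1 + 1×1 = -2; h[3] = 1×-1 = -1

[2, 3, 1]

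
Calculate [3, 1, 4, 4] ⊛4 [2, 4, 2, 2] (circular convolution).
Use y[k] = Σ_j s[j]·t[(k-j) mod 4]. y[0] = 3×2 + 1×2 + 4×2 + 4×4 = 32; y[1] = 3×4 + 1×2 + 4×2 + 4×2 = 30; y[2] = 3×2 + 1×4 + 4×2 + 4×2 = 26; y[3] = 3×2 + 1×2 + 4×4 + 4×2 = 32. Result: [32, 30, 26, 32]

[32, 30, 26, 32]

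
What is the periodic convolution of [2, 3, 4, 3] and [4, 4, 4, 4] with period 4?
Use y[k] = Σ_j a[j]·b[(k-j) mod 4]. y[0] = 2×4 + 3×4 + 4×4 + 3×4 = 48; y[1] = 2×4 + 3×4 + 4×4 + 3×4 = 48; y[2] = 2×4 + 3×4 + 4×4 + 3×4 = 48; y[3] = 2×4 + 3×4 + 4×4 + 3×4 = 48. Result: [48, 48, 48, 48]

[48, 48, 48, 48]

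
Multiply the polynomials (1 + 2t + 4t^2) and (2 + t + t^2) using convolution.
Ascending coefficients: a = [1, 2, 4], b = [2, 1, 1]. c[0] = 1×2 = 2; c[1] = 1×1 + 2×2 = 5; c[2] = 1×1 + 2×1 + 4×2 = 11; c[3] = 2×1 + 4×1 = 6; c[4] = 4×1 = 4. Result coefficients: [2, 5, 11, 6, 4] → 2 + 5t + 11t^2 + 6t^3 + 4t^4

2 + 5t + 11t^2 + 6t^3 + 4t^4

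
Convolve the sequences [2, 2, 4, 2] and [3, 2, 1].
y[0] = 2×3 = 6; y[1] = 2×2 + 2×3 = 10; y[2] = 2×1 + 2×2 + 4×3 = 18; y[3] = 2×1 + 4×2 + 2×3 = 16; y[4] = 4×1 + 2×2 = 8; y[5] = 2×1 = 2

[6, 10, 18, 16, 8, 2]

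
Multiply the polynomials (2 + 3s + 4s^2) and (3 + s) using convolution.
Ascending coefficients: a = [2, 3, 4], b = [3, 1]. c[0] = 2×3 = 6; c[1] = 2×1 + 3×3 = 11; c[2] = 3×1 + 4×3 = 15; c[3] = 4×1 = 4. Result coefficients: [6, 11, 15, 4] → 6 + 11s + 15s^2 + 4s^3

6 + 11s + 15s^2 + 4s^3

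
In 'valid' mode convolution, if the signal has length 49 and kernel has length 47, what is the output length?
'Valid' mode counts only positions where the kernel fully overlaps the signal: m - n + 1 = 49 - 47 + 1 = 3

3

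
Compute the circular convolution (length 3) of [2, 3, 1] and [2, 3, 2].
Use y[k] = Σ_j a[j]·b[(k-j) mod 3]. y[0] = 2×2 + 3×2 + 1×3 = 13; y[1] = 2×3 + 3×2 + 1×2 = 14; y[2] = 2×2 + 3×3 + 1×2 = 15. Result: [13, 14, 15]

[13, 14, 15]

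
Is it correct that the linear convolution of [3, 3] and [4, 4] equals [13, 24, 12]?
Recompute linear convolution of [3, 3] and [4, 4]: y[0] = 3×4 = 12; y[1] = 3×4 + 3×4 = 24; y[2] = 3×4 = 12 → [12, 24, 12]. Compare to given [13, 24, 12]: they differ at index 0: given 13, correct 12, so answer: No

No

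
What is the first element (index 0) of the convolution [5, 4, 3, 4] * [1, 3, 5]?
Use y[k] = Σ_i a[i]·b[k-i] at k=0. y[0] = 5×1 = 5

5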